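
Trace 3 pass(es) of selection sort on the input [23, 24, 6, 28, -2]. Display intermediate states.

Pass 1: Select minimum -2 at index 4, swap -> [-2, 24, 6, 28, 23]
Pass 2: Select minimum 6 at index 2, swap -> [-2, 6, 24, 28, 23]
Pass 3: Select minimum 23 at index 4, swap -> [-2, 6, 23, 28, 24]


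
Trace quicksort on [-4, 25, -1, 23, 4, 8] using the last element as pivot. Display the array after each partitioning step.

Partition 1: pivot=8 at index 3 -> [-4, -1, 4, 8, 25, 23]
Partition 2: pivot=4 at index 2 -> [-4, -1, 4, 8, 25, 23]
Partition 3: pivot=-1 at index 1 -> [-4, -1, 4, 8, 25, 23]
Partition 4: pivot=23 at index 4 -> [-4, -1, 4, 8, 23, 25]


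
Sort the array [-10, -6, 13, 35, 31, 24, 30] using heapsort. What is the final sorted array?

Build heap: [35, 31, 30, -6, -10, 24, 13]
Extract 35: [31, 13, 30, -6, -10, 24, 35]
Extract 31: [30, 13, 24, -6, -10, 31, 35]
Extract 30: [24, 13, -10, -6, 30, 31, 35]
Extract 24: [13, -6, -10, 24, 30, 31, 35]
Extract 13: [-6, -10, 13, 24, 30, 31, 35]
Extract -6: [-10, -6, 13, 24, 30, 31, 35]


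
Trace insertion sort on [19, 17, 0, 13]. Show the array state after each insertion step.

First element 19 is already 'sorted'
Insert 17: shifted 1 elements -> [17, 19, 0, 13]
Insert 0: shifted 2 elements -> [0, 17, 19, 13]
Insert 13: shifted 2 elements -> [0, 13, 17, 19]


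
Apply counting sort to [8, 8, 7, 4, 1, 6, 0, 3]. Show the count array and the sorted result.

Count array: [1, 1, 0, 1, 1, 0, 1, 1, 2]
(count[i] = number of elements equal to i)
Cumulative count: [1, 2, 2, 3, 4, 4, 5, 6, 8]
Sorted: [0, 1, 3, 4, 6, 7, 8, 8]


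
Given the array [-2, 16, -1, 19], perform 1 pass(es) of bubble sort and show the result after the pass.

After pass 1: [-2, -1, 16, 19] (1 swaps)
Total swaps: 1


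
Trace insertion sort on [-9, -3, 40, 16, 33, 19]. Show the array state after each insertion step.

First element -9 is already 'sorted'
Insert -3: shifted 0 elements -> [-9, -3, 40, 16, 33, 19]
Insert 40: shifted 0 elements -> [-9, -3, 40, 16, 33, 19]
Insert 16: shifted 1 elements -> [-9, -3, 16, 40, 33, 19]
Insert 33: shifted 1 elements -> [-9, -3, 16, 33, 40, 19]
Insert 19: shifted 2 elements -> [-9, -3, 16, 19, 33, 40]


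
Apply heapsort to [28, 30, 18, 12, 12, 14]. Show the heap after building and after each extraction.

Build heap: [30, 28, 18, 12, 12, 14]
Extract 30: [28, 14, 18, 12, 12, 30]
Extract 28: [18, 14, 12, 12, 28, 30]
Extract 18: [14, 12, 12, 18, 28, 30]
Extract 14: [12, 12, 14, 18, 28, 30]
Extract 12: [12, 12, 14, 18, 28, 30]


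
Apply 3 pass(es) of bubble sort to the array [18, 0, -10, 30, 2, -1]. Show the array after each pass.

After pass 1: [0, -10, 18, 2, -1, 30] (4 swaps)
After pass 2: [-10, 0, 2, -1, 18, 30] (3 swaps)
After pass 3: [-10, 0, -1, 2, 18, 30] (1 swaps)
Total swaps: 8


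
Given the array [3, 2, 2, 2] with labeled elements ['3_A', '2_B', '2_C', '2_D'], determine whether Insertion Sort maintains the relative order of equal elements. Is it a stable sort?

Trace Insertion Sort on the labeled array (the key is the number; the letter only tracks identity):
  Insert 2_B at index 0: [2_B, 3_A, 2_C, 2_D]
  Insert 2_C at index 1: [2_B, 2_C, 3_A, 2_D]
  Insert 2_D at index 2: [2_B, 2_C, 2_D, 3_A]
Final order: [2_B, 2_C, 2_D, 3_A]
Equal keys:
  value 2: originally 2_B, 2_C, 2_D; after sorting 2_B, 2_C, 2_D -> order preserved
All equal keys kept their original relative order. Insertion Sort is stable: elements are shifted only while they are strictly greater than the key, so a key is inserted after any equal elements already placed.
Answer: Stable


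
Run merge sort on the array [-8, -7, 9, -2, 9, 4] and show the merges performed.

Divide and conquer:
  Merge [-7] + [9] -> [-7, 9]
  Merge [-8] + [-7, 9] -> [-8, -7, 9]
  Merge [9] + [4] -> [4, 9]
  Merge [-2] + [4, 9] -> [-2, 4, 9]
  Merge [-8, -7, 9] + [-2, 4, 9] -> [-8, -7, -2, 4, 9, 9]


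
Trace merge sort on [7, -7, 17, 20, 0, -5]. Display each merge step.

Divide and conquer:
  Merge [-7] + [17] -> [-7, 17]
  Merge [7] + [-7, 17] -> [-7, 7, 17]
  Merge [0] + [-5] -> [-5, 0]
  Merge [20] + [-5, 0] -> [-5, 0, 20]
  Merge [-7, 7, 17] + [-5, 0, 20] -> [-7, -5, 0, 7, 17, 20]


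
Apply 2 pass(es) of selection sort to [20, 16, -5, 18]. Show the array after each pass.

Pass 1: Select minimum -5 at index 2, swap -> [-5, 16, 20, 18]
Pass 2: Select minimum 16 at index 1, swap -> [-5, 16, 20, 18]


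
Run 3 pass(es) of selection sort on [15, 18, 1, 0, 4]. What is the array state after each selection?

Pass 1: Select minimum 0 at index 3, swap -> [0, 18, 1, 15, 4]
Pass 2: Select minimum 1 at index 2, swap -> [0, 1, 18, 15, 4]
Pass 3: Select minimum 4 at index 4, swap -> [0, 1, 4, 15, 18]


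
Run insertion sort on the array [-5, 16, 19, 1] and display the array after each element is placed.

First element -5 is already 'sorted'
Insert 16: shifted 0 elements -> [-5, 16, 19, 1]
Insert 19: shifted 0 elements -> [-5, 16, 19, 1]
Insert 1: shifted 2 elements -> [-5, 1, 16, 19]


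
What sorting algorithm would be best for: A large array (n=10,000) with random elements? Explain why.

Best choice: Quicksort or Mergesort
Reason: Both have O(n log n) average case; quicksort has lower constant factors


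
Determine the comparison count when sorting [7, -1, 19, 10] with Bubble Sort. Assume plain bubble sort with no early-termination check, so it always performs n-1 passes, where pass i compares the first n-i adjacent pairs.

Pass 1: compare adjacent pairs (0,1)..(2,3) = 3 comparison(s), 2 swap(s) -> [-1, 7, 10, 19]
Pass 2: compare adjacent pairs (0,1)..(1,2) = 2 comparison(s), 0 swap(s) -> [-1, 7, 10, 19]
Pass 3: compare adjacent pairs (0,1)..(0,1) = 1 comparison(s), 0 swap(s) -> [-1, 7, 10, 19]
Total comparisons: 3 + 2 + 1 = 6


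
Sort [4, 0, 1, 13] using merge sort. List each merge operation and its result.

Divide and conquer:
  Merge [4] + [0] -> [0, 4]
  Merge [1] + [13] -> [1, 13]
  Merge [0, 4] + [1, 13] -> [0, 1, 4, 13]


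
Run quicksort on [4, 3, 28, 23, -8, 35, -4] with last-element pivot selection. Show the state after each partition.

Partition 1: pivot=-4 at index 1 -> [-8, -4, 28, 23, 4, 35, 3]
Partition 2: pivot=3 at index 2 -> [-8, -4, 3, 23, 4, 35, 28]
Partition 3: pivot=28 at index 5 -> [-8, -4, 3, 23, 4, 28, 35]
Partition 4: pivot=4 at index 3 -> [-8, -4, 3, 4, 23, 28, 35]


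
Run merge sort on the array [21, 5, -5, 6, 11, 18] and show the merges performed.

Divide and conquer:
  Merge [5] + [-5] -> [-5, 5]
  Merge [21] + [-5, 5] -> [-5, 5, 21]
  Merge [11] + [18] -> [11, 18]
  Merge [6] + [11, 18] -> [6, 11, 18]
  Merge [-5, 5, 21] + [6, 11, 18] -> [-5, 5, 6, 11, 18, 21]


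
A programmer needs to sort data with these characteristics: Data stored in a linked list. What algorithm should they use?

Best choice: Merge sort
Reason: Merge sort doesn't require random access; can be done in O(1) extra space for linked lists


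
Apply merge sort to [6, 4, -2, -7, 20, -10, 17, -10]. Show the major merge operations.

Divide and conquer:
  Merge [6] + [4] -> [4, 6]
  Merge [-2] + [-7] -> [-7, -2]
  Merge [4, 6] + [-7, -2] -> [-7, -2, 4, 6]
  Merge [20] + [-10] -> [-10, 20]
  Merge [17] + [-10] -> [-10, 17]
  Merge [-10, 20] + [-10, 17] -> [-10, -10, 17, 20]
  Merge [-7, -2, 4, 6] + [-10, -10, 17, 20] -> [-10, -10, -7, -2, 4, 6, 17, 20]


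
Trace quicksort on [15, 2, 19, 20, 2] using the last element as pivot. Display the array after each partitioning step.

Partition 1: pivot=2 at index 1 -> [2, 2, 19, 20, 15]
Partition 2: pivot=15 at index 2 -> [2, 2, 15, 20, 19]
Partition 3: pivot=19 at index 3 -> [2, 2, 15, 19, 20]


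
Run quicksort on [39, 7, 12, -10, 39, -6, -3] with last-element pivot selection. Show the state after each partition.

Partition 1: pivot=-3 at index 2 -> [-10, -6, -3, 39, 39, 7, 12]
Partition 2: pivot=-6 at index 1 -> [-10, -6, -3, 39, 39, 7, 12]
Partition 3: pivot=12 at index 4 -> [-10, -6, -3, 7, 12, 39, 39]
Partition 4: pivot=39 at index 6 -> [-10, -6, -3, 7, 12, 39, 39]


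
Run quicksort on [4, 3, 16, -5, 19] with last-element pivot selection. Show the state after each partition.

Partition 1: pivot=19 at index 4 -> [4, 3, 16, -5, 19]
Partition 2: pivot=-5 at index 0 -> [-5, 3, 16, 4, 19]
Partition 3: pivot=4 at index 2 -> [-5, 3, 4, 16, 19]


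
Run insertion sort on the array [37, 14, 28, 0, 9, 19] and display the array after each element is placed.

First element 37 is already 'sorted'
Insert 14: shifted 1 elements -> [14, 37, 28, 0, 9, 19]
Insert 28: shifted 1 elements -> [14, 28, 37, 0, 9, 19]
Insert 0: shifted 3 elements -> [0, 14, 28, 37, 9, 19]
Insert 9: shifted 3 elements -> [0, 9, 14, 28, 37, 19]
Insert 19: shifted 2 elements -> [0, 9, 14, 19, 28, 37]


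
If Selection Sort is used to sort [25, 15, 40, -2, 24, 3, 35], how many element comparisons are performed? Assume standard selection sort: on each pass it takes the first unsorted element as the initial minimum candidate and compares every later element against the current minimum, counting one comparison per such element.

Pass 1: scan indices 1..6 for the minimum = 6 comparison(s); min is -2, place at index 0 -> [-2, 15, 40, 25, 24, 3, 35]
Pass 2: scan indices 2..6 for the minimum = 5 comparison(s); min is 3, place at index 1 -> [-2, 3, 40, 25, 24, 15, 35]
Pass 3: scan indices 3..6 for the minimum = 4 comparison(s); min is 15, place at index 2 -> [-2, 3, 15, 25, 24, 40, 35]
Pass 4: scan indices 4..6 for the minimum = 3 comparison(s); min is 24, place at index 3 -> [-2, 3, 15, 24, 25, 40, 35]
Pass 5: scan indices 5..6 for the minimum = 2 comparison(s); min is 25, place at index 4 -> [-2, 3, 15, 24, 25, 40, 35]
Pass 6: scan indices 6..6 for the minimum = 1 comparison(s); min is 35, place at index 5 -> [-2, 3, 15, 24, 25, 35, 40]
Selection sort always scans the whole unsorted suffix, so the count is (n-1) + (n-2) + ... + 1 = n(n-1)/2 = 7*6/2 = 21 regardless of the input order.
Total comparisons: 6 + 5 + 4 + 3 + 2 + 1 = 21


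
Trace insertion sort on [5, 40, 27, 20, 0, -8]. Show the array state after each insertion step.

First element 5 is already 'sorted'
Insert 40: shifted 0 elements -> [5, 40, 27, 20, 0, -8]
Insert 27: shifted 1 elements -> [5, 27, 40, 20, 0, -8]
Insert 20: shifted 2 elements -> [5, 20, 27, 40, 0, -8]
Insert 0: shifted 4 elements -> [0, 5, 20, 27, 40, -8]
Insert -8: shifted 5 elements -> [-8, 0, 5, 20, 27, 40]


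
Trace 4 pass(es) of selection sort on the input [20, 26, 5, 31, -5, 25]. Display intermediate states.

Pass 1: Select minimum -5 at index 4, swap -> [-5, 26, 5, 31, 20, 25]
Pass 2: Select minimum 5 at index 2, swap -> [-5, 5, 26, 31, 20, 25]
Pass 3: Select minimum 20 at index 4, swap -> [-5, 5, 20, 31, 26, 25]
Pass 4: Select minimum 25 at index 5, swap -> [-5, 5, 20, 25, 26, 31]


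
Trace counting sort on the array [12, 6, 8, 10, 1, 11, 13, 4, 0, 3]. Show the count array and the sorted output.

Count array: [1, 1, 0, 1, 1, 0, 1, 0, 1, 0, 1, 1, 1, 1]
(count[i] = number of elements equal to i)
Cumulative count: [1, 2, 2, 3, 4, 4, 5, 5, 6, 6, 7, 8, 9, 10]
Sorted: [0, 1, 3, 4, 6, 8, 10, 11, 12, 13]


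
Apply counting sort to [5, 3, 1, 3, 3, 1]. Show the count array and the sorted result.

Count array: [0, 2, 0, 3, 0, 1]
(count[i] = number of elements equal to i)
Cumulative count: [0, 2, 2, 5, 5, 6]
Sorted: [1, 1, 3, 3, 3, 5]


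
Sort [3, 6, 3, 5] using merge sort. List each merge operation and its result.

Divide and conquer:
  Merge [3] + [6] -> [3, 6]
  Merge [3] + [5] -> [3, 5]
  Merge [3, 6] + [3, 5] -> [3, 3, 5, 6]


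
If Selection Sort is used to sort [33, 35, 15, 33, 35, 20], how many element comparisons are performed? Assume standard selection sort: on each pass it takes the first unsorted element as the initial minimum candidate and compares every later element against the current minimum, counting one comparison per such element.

Pass 1: scan indices 1..5 for the minimum = 5 comparison(s); min is 15, place at index 0 -> [15, 35, 33, 33, 35, 20]
Pass 2: scan indices 2..5 for the minimum = 4 comparison(s); min is 20, place at index 1 -> [15, 20, 33, 33, 35, 35]
Pass 3: scan indices 3..5 for the minimum = 3 comparison(s); min is 33, place at index 2 -> [15, 20, 33, 33, 35, 35]
Pass 4: scan indices 4..5 for the minimum = 2 comparison(s); min is 33, place at index 3 -> [15, 20, 33, 33, 35, 35]
Pass 5: scan indices 5..5 for the minimum = 1 comparison(s); min is 35, place at index 4 -> [15, 20, 33, 33, 35, 35]
Selection sort always scans the whole unsorted suffix, so the count is (n-1) + (n-2) + ... + 1 = n(n-1)/2 = 6*5/2 = 15 regardless of the input order.
Total comparisons: 5 + 4 + 3 + 2 + 1 = 15


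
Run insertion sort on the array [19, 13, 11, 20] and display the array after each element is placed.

First element 19 is already 'sorted'
Insert 13: shifted 1 elements -> [13, 19, 11, 20]
Insert 11: shifted 2 elements -> [11, 13, 19, 20]
Insert 20: shifted 0 elements -> [11, 13, 19, 20]


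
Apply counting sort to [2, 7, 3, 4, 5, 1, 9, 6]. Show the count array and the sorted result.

Count array: [0, 1, 1, 1, 1, 1, 1, 1, 0, 1]
(count[i] = number of elements equal to i)
Cumulative count: [0, 1, 2, 3, 4, 5, 6, 7, 7, 8]
Sorted: [1, 2, 3, 4, 5, 6, 7, 9]


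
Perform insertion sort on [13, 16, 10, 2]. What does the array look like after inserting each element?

First element 13 is already 'sorted'
Insert 16: shifted 0 elements -> [13, 16, 10, 2]
Insert 10: shifted 2 elements -> [10, 13, 16, 2]
Insert 2: shifted 3 elements -> [2, 10, 13, 16]


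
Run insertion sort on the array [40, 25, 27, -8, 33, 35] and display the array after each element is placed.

First element 40 is already 'sorted'
Insert 25: shifted 1 elements -> [25, 40, 27, -8, 33, 35]
Insert 27: shifted 1 elements -> [25, 27, 40, -8, 33, 35]
Insert -8: shifted 3 elements -> [-8, 25, 27, 40, 33, 35]
Insert 33: shifted 1 elements -> [-8, 25, 27, 33, 40, 35]
Insert 35: shifted 1 elements -> [-8, 25, 27, 33, 35, 40]


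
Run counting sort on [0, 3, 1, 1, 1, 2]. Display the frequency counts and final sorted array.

Count array: [1, 3, 1, 1]
(count[i] = number of elements equal to i)
Cumulative count: [1, 4, 5, 6]
Sorted: [0, 1, 1, 1, 2, 3]


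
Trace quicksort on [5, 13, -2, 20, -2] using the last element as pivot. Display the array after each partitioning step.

Partition 1: pivot=-2 at index 1 -> [-2, -2, 5, 20, 13]
Partition 2: pivot=13 at index 3 -> [-2, -2, 5, 13, 20]


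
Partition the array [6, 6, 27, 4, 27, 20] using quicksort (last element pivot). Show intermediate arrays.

Partition 1: pivot=20 at index 3 -> [6, 6, 4, 20, 27, 27]
Partition 2: pivot=4 at index 0 -> [4, 6, 6, 20, 27, 27]
Partition 3: pivot=6 at index 2 -> [4, 6, 6, 20, 27, 27]
Partition 4: pivot=27 at index 5 -> [4, 6, 6, 20, 27, 27]


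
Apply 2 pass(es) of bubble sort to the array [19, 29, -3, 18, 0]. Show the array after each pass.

After pass 1: [19, -3, 18, 0, 29] (3 swaps)
After pass 2: [-3, 18, 0, 19, 29] (3 swaps)
Total swaps: 6


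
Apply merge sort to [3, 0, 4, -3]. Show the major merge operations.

Divide and conquer:
  Merge [3] + [0] -> [0, 3]
  Merge [4] + [-3] -> [-3, 4]
  Merge [0, 3] + [-3, 4] -> [-3, 0, 3, 4]


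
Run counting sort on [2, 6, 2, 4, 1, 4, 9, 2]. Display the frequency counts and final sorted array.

Count array: [0, 1, 3, 0, 2, 0, 1, 0, 0, 1]
(count[i] = number of elements equal to i)
Cumulative count: [0, 1, 4, 4, 6, 6, 7, 7, 7, 8]
Sorted: [1, 2, 2, 2, 4, 4, 6, 9]


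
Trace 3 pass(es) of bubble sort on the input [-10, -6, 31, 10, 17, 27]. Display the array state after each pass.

After pass 1: [-10, -6, 10, 17, 27, 31] (3 swaps)
After pass 2: [-10, -6, 10, 17, 27, 31] (0 swaps)
After pass 3: [-10, -6, 10, 17, 27, 31] (0 swaps)
Total swaps: 3


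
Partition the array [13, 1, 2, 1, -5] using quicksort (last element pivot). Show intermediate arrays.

Partition 1: pivot=-5 at index 0 -> [-5, 1, 2, 1, 13]
Partition 2: pivot=13 at index 4 -> [-5, 1, 2, 1, 13]
Partition 3: pivot=1 at index 2 -> [-5, 1, 1, 2, 13]


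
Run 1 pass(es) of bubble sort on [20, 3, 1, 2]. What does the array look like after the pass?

After pass 1: [3, 1, 2, 20] (3 swaps)
Total swaps: 3


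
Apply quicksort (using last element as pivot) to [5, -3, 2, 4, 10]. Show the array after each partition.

Partition 1: pivot=10 at index 4 -> [5, -3, 2, 4, 10]
Partition 2: pivot=4 at index 2 -> [-3, 2, 4, 5, 10]
Partition 3: pivot=2 at index 1 -> [-3, 2, 4, 5, 10]


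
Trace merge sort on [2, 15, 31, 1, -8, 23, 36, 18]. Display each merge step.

Divide and conquer:
  Merge [2] + [15] -> [2, 15]
  Merge [31] + [1] -> [1, 31]
  Merge [2, 15] + [1, 31] -> [1, 2, 15, 31]
  Merge [-8] + [23] -> [-8, 23]
  Merge [36] + [18] -> [18, 36]
  Merge [-8, 23] + [18, 36] -> [-8, 18, 23, 36]
  Merge [1, 2, 15, 31] + [-8, 18, 23, 36] -> [-8, 1, 2, 15, 18, 23, 31, 36]


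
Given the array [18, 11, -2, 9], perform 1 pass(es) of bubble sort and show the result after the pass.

After pass 1: [11, -2, 9, 18] (3 swaps)
Total swaps: 3


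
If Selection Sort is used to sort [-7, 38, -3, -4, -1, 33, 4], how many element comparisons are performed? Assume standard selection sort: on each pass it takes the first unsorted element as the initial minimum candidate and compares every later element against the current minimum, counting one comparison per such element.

Pass 1: scan indices 1..6 for the minimum = 6 comparison(s); min is -7, place at index 0 -> [-7, 38, -3, -4, -1, 33, 4]
Pass 2: scan indices 2..6 for the minimum = 5 comparison(s); min is -4, place at index 1 -> [-7, -4, -3, 38, -1, 33, 4]
Pass 3: scan indices 3..6 for the minimum = 4 comparison(s); min is -3, place at index 2 -> [-7, -4, -3, 38, -1, 33, 4]
Pass 4: scan indices 4..6 for the minimum = 3 comparison(s); min is -1, place at index 3 -> [-7, -4, -3, -1, 38, 33, 4]
Pass 5: scan indices 5..6 for the minimum = 2 comparison(s); min is 4, place at index 4 -> [-7, -4, -3, -1, 4, 33, 38]
Pass 6: scan indices 6..6 for the minimum = 1 comparison(s); min is 33, place at index 5 -> [-7, -4, -3, -1, 4, 33, 38]
Selection sort always scans the whole unsorted suffix, so the count is (n-1) + (n-2) + ... + 1 = n(n-1)/2 = 7*6/2 = 21 regardless of the input order.
Total comparisons: 6 + 5 + 4 + 3 + 2 + 1 = 21


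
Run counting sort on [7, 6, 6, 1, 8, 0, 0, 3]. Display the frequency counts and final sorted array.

Count array: [2, 1, 0, 1, 0, 0, 2, 1, 1]
(count[i] = number of elements equal to i)
Cumulative count: [2, 3, 3, 4, 4, 4, 6, 7, 8]
Sorted: [0, 0, 1, 3, 6, 6, 7, 8]


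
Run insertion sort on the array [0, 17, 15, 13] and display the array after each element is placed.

First element 0 is already 'sorted'
Insert 17: shifted 0 elements -> [0, 17, 15, 13]
Insert 15: shifted 1 elements -> [0, 15, 17, 13]
Insert 13: shifted 2 elements -> [0, 13, 15, 17]


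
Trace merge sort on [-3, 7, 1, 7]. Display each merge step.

Divide and conquer:
  Merge [-3] + [7] -> [-3, 7]
  Merge [1] + [7] -> [1, 7]
  Merge [-3, 7] + [1, 7] -> [-3, 1, 7, 7]


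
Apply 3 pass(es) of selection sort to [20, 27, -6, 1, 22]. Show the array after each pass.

Pass 1: Select minimum -6 at index 2, swap -> [-6, 27, 20, 1, 22]
Pass 2: Select minimum 1 at index 3, swap -> [-6, 1, 20, 27, 22]
Pass 3: Select minimum 20 at index 2, swap -> [-6, 1, 20, 27, 22]


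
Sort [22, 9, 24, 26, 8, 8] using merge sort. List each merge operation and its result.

Divide and conquer:
  Merge [9] + [24] -> [9, 24]
  Merge [22] + [9, 24] -> [9, 22, 24]
  Merge [8] + [8] -> [8, 8]
  Merge [26] + [8, 8] -> [8, 8, 26]
  Merge [9, 22, 24] + [8, 8, 26] -> [8, 8, 9, 22, 24, 26]


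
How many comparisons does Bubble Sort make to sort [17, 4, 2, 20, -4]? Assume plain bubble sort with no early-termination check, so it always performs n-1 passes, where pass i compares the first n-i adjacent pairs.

Pass 1: compare adjacent pairs (0,1)..(3,4) = 4 comparison(s), 3 swap(s) -> [4, 2, 17, -4, 20]
Pass 2: compare adjacent pairs (0,1)..(2,3) = 3 comparison(s), 2 swap(s) -> [2, 4, -4, 17, 20]
Pass 3: compare adjacent pairs (0,1)..(1,2) = 2 comparison(s), 1 swap(s) -> [2, -4, 4, 17, 20]
Pass 4: compare adjacent pairs (0,1)..(0,1) = 1 comparison(s), 1 swap(s) -> [-4, 2, 4, 17, 20]
Total comparisons: 4 + 3 + 2 + 1 = 10


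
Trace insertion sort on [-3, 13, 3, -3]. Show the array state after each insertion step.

First element -3 is already 'sorted'
Insert 13: shifted 0 elements -> [-3, 13, 3, -3]
Insert 3: shifted 1 elements -> [-3, 3, 13, -3]
Insert -3: shifted 2 elements -> [-3, -3, 3, 13]


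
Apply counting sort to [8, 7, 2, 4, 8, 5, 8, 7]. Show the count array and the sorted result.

Count array: [0, 0, 1, 0, 1, 1, 0, 2, 3]
(count[i] = number of elements equal to i)
Cumulative count: [0, 0, 1, 1, 2, 3, 3, 5, 8]
Sorted: [2, 4, 5, 7, 7, 8, 8, 8]


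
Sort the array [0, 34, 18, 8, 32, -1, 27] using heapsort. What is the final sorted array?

Build heap: [34, 32, 27, 8, 0, -1, 18]
Extract 34: [32, 18, 27, 8, 0, -1, 34]
Extract 32: [27, 18, -1, 8, 0, 32, 34]
Extract 27: [18, 8, -1, 0, 27, 32, 34]
Extract 18: [8, 0, -1, 18, 27, 32, 34]
Extract 8: [0, -1, 8, 18, 27, 32, 34]
Extract 0: [-1, 0, 8, 18, 27, 32, 34]


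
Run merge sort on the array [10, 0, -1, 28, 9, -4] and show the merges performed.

Divide and conquer:
  Merge [0] + [-1] -> [-1, 0]
  Merge [10] + [-1, 0] -> [-1, 0, 10]
  Merge [9] + [-4] -> [-4, 9]
  Merge [28] + [-4, 9] -> [-4, 9, 28]
  Merge [-1, 0, 10] + [-4, 9, 28] -> [-4, -1, 0, 9, 10, 28]


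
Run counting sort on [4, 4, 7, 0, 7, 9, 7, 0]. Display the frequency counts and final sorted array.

Count array: [2, 0, 0, 0, 2, 0, 0, 3, 0, 1]
(count[i] = number of elements equal to i)
Cumulative count: [2, 2, 2, 2, 4, 4, 4, 7, 7, 8]
Sorted: [0, 0, 4, 4, 7, 7, 7, 9]


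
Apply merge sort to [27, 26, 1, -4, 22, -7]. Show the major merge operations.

Divide and conquer:
  Merge [26] + [1] -> [1, 26]
  Merge [27] + [1, 26] -> [1, 26, 27]
  Merge [22] + [-7] -> [-7, 22]
  Merge [-4] + [-7, 22] -> [-7, -4, 22]
  Merge [1, 26, 27] + [-7, -4, 22] -> [-7, -4, 1, 22, 26, 27]


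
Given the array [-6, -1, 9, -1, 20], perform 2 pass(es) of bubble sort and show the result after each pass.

After pass 1: [-6, -1, -1, 9, 20] (1 swaps)
After pass 2: [-6, -1, -1, 9, 20] (0 swaps)
Total swaps: 1


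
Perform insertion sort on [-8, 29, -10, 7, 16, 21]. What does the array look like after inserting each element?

First element -8 is already 'sorted'
Insert 29: shifted 0 elements -> [-8, 29, -10, 7, 16, 21]
Insert -10: shifted 2 elements -> [-10, -8, 29, 7, 16, 21]
Insert 7: shifted 1 elements -> [-10, -8, 7, 29, 16, 21]
Insert 16: shifted 1 elements -> [-10, -8, 7, 16, 29, 21]
Insert 21: shifted 1 elements -> [-10, -8, 7, 16, 21, 29]


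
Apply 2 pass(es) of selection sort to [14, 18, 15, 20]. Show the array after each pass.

Pass 1: Select minimum 14 at index 0, swap -> [14, 18, 15, 20]
Pass 2: Select minimum 15 at index 2, swap -> [14, 15, 18, 20]


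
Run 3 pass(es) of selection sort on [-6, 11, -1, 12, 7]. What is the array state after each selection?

Pass 1: Select minimum -6 at index 0, swap -> [-6, 11, -1, 12, 7]
Pass 2: Select minimum -1 at index 2, swap -> [-6, -1, 11, 12, 7]
Pass 3: Select minimum 7 at index 4, swap -> [-6, -1, 7, 12, 11]


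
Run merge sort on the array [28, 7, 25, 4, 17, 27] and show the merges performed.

Divide and conquer:
  Merge [7] + [25] -> [7, 25]
  Merge [28] + [7, 25] -> [7, 25, 28]
  Merge [17] + [27] -> [17, 27]
  Merge [4] + [17, 27] -> [4, 17, 27]
  Merge [7, 25, 28] + [4, 17, 27] -> [4, 7, 17, 25, 27, 28]


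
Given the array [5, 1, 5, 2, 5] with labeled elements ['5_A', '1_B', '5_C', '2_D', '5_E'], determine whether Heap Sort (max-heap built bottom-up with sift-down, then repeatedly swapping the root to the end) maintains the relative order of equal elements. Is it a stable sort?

Trace Heap Sort on the labeled array (the key is the number; the letter only tracks identity):
  Build max-heap: [5_A, 5_E, 5_C, 2_D, 1_B]
  Swap root 5_A to index 4, re-heapify first 4 -> [5_E, 2_D, 5_C, 1_B, 5_A]
  Swap root 5_E to index 3, re-heapify first 3 -> [5_C, 2_D, 1_B, 5_E, 5_A]
  Swap root 5_C to index 2, re-heapify first 2 -> [2_D, 1_B, 5_C, 5_E, 5_A]
  Swap root 2_D to index 1, re-heapify first 1 -> [1_B, 2_D, 5_C, 5_E, 5_A]
Final order: [1_B, 2_D, 5_C, 5_E, 5_A]
Equal keys:
  value 5: originally 5_A, 5_C, 5_E; after sorting 5_C, 5_E, 5_A -> order changed
Equal keys were reordered, so Heap Sort is not stable: heap construction and root-to-end swaps move elements without regard to the original order of equal keys. (One such input is enough; an unstable sort may happen to preserve order on other inputs, but it gives no guarantee.)
Answer: Not stable


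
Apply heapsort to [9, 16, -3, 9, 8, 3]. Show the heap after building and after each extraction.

Build heap: [16, 9, 3, 9, 8, -3]
Extract 16: [9, 9, 3, -3, 8, 16]
Extract 9: [9, 8, 3, -3, 9, 16]
Extract 9: [8, -3, 3, 9, 9, 16]
Extract 8: [3, -3, 8, 9, 9, 16]
Extract 3: [-3, 3, 8, 9, 9, 16]


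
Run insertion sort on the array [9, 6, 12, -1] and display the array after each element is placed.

First element 9 is already 'sorted'
Insert 6: shifted 1 elements -> [6, 9, 12, -1]
Insert 12: shifted 0 elements -> [6, 9, 12, -1]
Insert -1: shifted 3 elements -> [-1, 6, 9, 12]


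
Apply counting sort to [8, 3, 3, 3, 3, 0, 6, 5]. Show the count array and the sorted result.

Count array: [1, 0, 0, 4, 0, 1, 1, 0, 1]
(count[i] = number of elements equal to i)
Cumulative count: [1, 1, 1, 5, 5, 6, 7, 7, 8]
Sorted: [0, 3, 3, 3, 3, 5, 6, 8]


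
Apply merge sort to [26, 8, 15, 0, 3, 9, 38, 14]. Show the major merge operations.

Divide and conquer:
  Merge [26] + [8] -> [8, 26]
  Merge [15] + [0] -> [0, 15]
  Merge [8, 26] + [0, 15] -> [0, 8, 15, 26]
  Merge [3] + [9] -> [3, 9]
  Merge [38] + [14] -> [14, 38]
  Merge [3, 9] + [14, 38] -> [3, 9, 14, 38]
  Merge [0, 8, 15, 26] + [3, 9, 14, 38] -> [0, 3, 8, 9, 14, 15, 26, 38]


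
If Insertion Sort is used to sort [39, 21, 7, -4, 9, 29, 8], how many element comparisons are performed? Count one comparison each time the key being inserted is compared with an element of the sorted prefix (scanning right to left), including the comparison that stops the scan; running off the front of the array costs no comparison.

Insert 21: 39 > 21 (shift), reached front = 1 comparison(s) -> [21, 39, 7, -4, 9, 29, 8]
Insert 7: 39 > 7 (shift), 21 > 7 (shift), reached front = 2 comparison(s) -> [7, 21, 39, -4, 9, 29, 8]
Insert -4: 39 > -4 (shift), 21 > -4 (shift), 7 > -4 (shift), reached front = 3 comparison(s) -> [-4, 7, 21, 39, 9, 29, 8]
Insert 9: 39 > 9 (shift), 21 > 9 (shift), 7 <= 9 (stop) = 3 comparison(s) -> [-4, 7, 9, 21, 39, 29, 8]
Insert 29: 39 > 29 (shift), 21 <= 29 (stop) = 2 comparison(s) -> [-4, 7, 9, 21, 29, 39, 8]
Insert 8: 39 > 8 (shift), 29 > 8 (shift), 21 > 8 (shift), 9 > 8 (shift), 7 <= 8 (stop) = 5 comparison(s) -> [-4, 7, 8, 9, 21, 29, 39]
Total comparisons: 1 + 2 + 3 + 3 + 2 + 5 = 16


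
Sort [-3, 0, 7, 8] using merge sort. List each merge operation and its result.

Divide and conquer:
  Merge [-3] + [0] -> [-3, 0]
  Merge [7] + [8] -> [7, 8]
  Merge [-3, 0] + [7, 8] -> [-3, 0, 7, 8]


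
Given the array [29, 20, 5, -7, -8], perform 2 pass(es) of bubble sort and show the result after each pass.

After pass 1: [20, 5, -7, -8, 29] (4 swaps)
After pass 2: [5, -7, -8, 20, 29] (3 swaps)
Total swaps: 7


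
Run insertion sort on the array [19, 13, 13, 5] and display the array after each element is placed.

First element 19 is already 'sorted'
Insert 13: shifted 1 elements -> [13, 19, 13, 5]
Insert 13: shifted 1 elements -> [13, 13, 19, 5]
Insert 5: shifted 3 elements -> [5, 13, 13, 19]


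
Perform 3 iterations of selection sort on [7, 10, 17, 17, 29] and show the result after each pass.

Pass 1: Select minimum 7 at index 0, swap -> [7, 10, 17, 17, 29]
Pass 2: Select minimum 10 at index 1, swap -> [7, 10, 17, 17, 29]
Pass 3: Select minimum 17 at index 2, swap -> [7, 10, 17, 17, 29]


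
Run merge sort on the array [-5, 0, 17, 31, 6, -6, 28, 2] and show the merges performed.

Divide and conquer:
  Merge [-5] + [0] -> [-5, 0]
  Merge [17] + [31] -> [17, 31]
  Merge [-5, 0] + [17, 31] -> [-5, 0, 17, 31]
  Merge [6] + [-6] -> [-6, 6]
  Merge [28] + [2] -> [2, 28]
  Merge [-6, 6] + [2, 28] -> [-6, 2, 6, 28]
  Merge [-5, 0, 17, 31] + [-6, 2, 6, 28] -> [-6, -5, 0, 2, 6, 17, 28, 31]


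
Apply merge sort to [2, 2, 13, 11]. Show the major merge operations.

Divide and conquer:
  Merge [2] + [2] -> [2, 2]
  Merge [13] + [11] -> [11, 13]
  Merge [2, 2] + [11, 13] -> [2, 2, 11, 13]


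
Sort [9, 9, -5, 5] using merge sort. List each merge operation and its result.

Divide and conquer:
  Merge [9] + [9] -> [9, 9]
  Merge [-5] + [5] -> [-5, 5]
  Merge [9, 9] + [-5, 5] -> [-5, 5, 9, 9]


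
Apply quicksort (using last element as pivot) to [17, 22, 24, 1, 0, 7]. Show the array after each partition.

Partition 1: pivot=7 at index 2 -> [1, 0, 7, 17, 22, 24]
Partition 2: pivot=0 at index 0 -> [0, 1, 7, 17, 22, 24]
Partition 3: pivot=24 at index 5 -> [0, 1, 7, 17, 22, 24]
Partition 4: pivot=22 at index 4 -> [0, 1, 7, 17, 22, 24]


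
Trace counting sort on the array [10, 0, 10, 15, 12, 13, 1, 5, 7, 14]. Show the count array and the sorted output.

Count array: [1, 1, 0, 0, 0, 1, 0, 1, 0, 0, 2, 0, 1, 1, 1, 1]
(count[i] = number of elements equal to i)
Cumulative count: [1, 2, 2, 2, 2, 3, 3, 4, 4, 4, 6, 6, 7, 8, 9, 10]
Sorted: [0, 1, 5, 7, 10, 10, 12, 13, 14, 15]


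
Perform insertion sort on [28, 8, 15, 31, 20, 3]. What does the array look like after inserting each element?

First element 28 is already 'sorted'
Insert 8: shifted 1 elements -> [8, 28, 15, 31, 20, 3]
Insert 15: shifted 1 elements -> [8, 15, 28, 31, 20, 3]
Insert 31: shifted 0 elements -> [8, 15, 28, 31, 20, 3]
Insert 20: shifted 2 elements -> [8, 15, 20, 28, 31, 3]
Insert 3: shifted 5 elements -> [3, 8, 15, 20, 28, 31]


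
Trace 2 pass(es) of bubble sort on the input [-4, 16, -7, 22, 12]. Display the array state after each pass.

After pass 1: [-4, -7, 16, 12, 22] (2 swaps)
After pass 2: [-7, -4, 12, 16, 22] (2 swaps)
Total swaps: 4


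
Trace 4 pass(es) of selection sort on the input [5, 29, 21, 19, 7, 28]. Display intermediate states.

Pass 1: Select minimum 5 at index 0, swap -> [5, 29, 21, 19, 7, 28]
Pass 2: Select minimum 7 at index 4, swap -> [5, 7, 21, 19, 29, 28]
Pass 3: Select minimum 19 at index 3, swap -> [5, 7, 19, 21, 29, 28]
Pass 4: Select minimum 21 at index 3, swap -> [5, 7, 19, 21, 29, 28]


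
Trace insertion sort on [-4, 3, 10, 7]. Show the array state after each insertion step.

First element -4 is already 'sorted'
Insert 3: shifted 0 elements -> [-4, 3, 10, 7]
Insert 10: shifted 0 elements -> [-4, 3, 10, 7]
Insert 7: shifted 1 elements -> [-4, 3, 7, 10]


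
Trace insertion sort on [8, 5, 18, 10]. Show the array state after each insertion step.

First element 8 is already 'sorted'
Insert 5: shifted 1 elements -> [5, 8, 18, 10]
Insert 18: shifted 0 elements -> [5, 8, 18, 10]
Insert 10: shifted 1 elements -> [5, 8, 10, 18]


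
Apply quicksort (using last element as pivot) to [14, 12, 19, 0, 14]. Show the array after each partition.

Partition 1: pivot=14 at index 3 -> [14, 12, 0, 14, 19]
Partition 2: pivot=0 at index 0 -> [0, 12, 14, 14, 19]
Partition 3: pivot=14 at index 2 -> [0, 12, 14, 14, 19]


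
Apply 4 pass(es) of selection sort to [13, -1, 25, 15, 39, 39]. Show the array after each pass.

Pass 1: Select minimum -1 at index 1, swap -> [-1, 13, 25, 15, 39, 39]
Pass 2: Select minimum 13 at index 1, swap -> [-1, 13, 25, 15, 39, 39]
Pass 3: Select minimum 15 at index 3, swap -> [-1, 13, 15, 25, 39, 39]
Pass 4: Select minimum 25 at index 3, swap -> [-1, 13, 15, 25, 39, 39]


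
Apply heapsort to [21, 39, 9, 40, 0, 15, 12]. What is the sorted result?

Build heap: [40, 39, 15, 21, 0, 9, 12]
Extract 40: [39, 21, 15, 12, 0, 9, 40]
Extract 39: [21, 12, 15, 9, 0, 39, 40]
Extract 21: [15, 12, 0, 9, 21, 39, 40]
Extract 15: [12, 9, 0, 15, 21, 39, 40]
Extract 12: [9, 0, 12, 15, 21, 39, 40]
Extract 9: [0, 9, 12, 15, 21, 39, 40]


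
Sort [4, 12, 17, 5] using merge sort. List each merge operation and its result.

Divide and conquer:
  Merge [4] + [12] -> [4, 12]
  Merge [17] + [5] -> [5, 17]
  Merge [4, 12] + [5, 17] -> [4, 5, 12, 17]


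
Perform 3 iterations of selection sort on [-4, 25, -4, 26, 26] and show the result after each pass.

Pass 1: Select minimum -4 at index 0, swap -> [-4, 25, -4, 26, 26]
Pass 2: Select minimum -4 at index 2, swap -> [-4, -4, 25, 26, 26]
Pass 3: Select minimum 25 at index 2, swap -> [-4, -4, 25, 26, 26]


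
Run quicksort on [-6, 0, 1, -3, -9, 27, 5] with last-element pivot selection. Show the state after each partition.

Partition 1: pivot=5 at index 5 -> [-6, 0, 1, -3, -9, 5, 27]
Partition 2: pivot=-9 at index 0 -> [-9, 0, 1, -3, -6, 5, 27]
Partition 3: pivot=-6 at index 1 -> [-9, -6, 1, -3, 0, 5, 27]
Partition 4: pivot=0 at index 3 -> [-9, -6, -3, 0, 1, 5, 27]


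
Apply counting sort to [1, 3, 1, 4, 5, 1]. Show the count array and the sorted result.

Count array: [0, 3, 0, 1, 1, 1]
(count[i] = number of elements equal to i)
Cumulative count: [0, 3, 3, 4, 5, 6]
Sorted: [1, 1, 1, 3, 4, 5]


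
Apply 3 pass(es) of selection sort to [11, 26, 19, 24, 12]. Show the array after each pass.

Pass 1: Select minimum 11 at index 0, swap -> [11, 26, 19, 24, 12]
Pass 2: Select minimum 12 at index 4, swap -> [11, 12, 19, 24, 26]
Pass 3: Select minimum 19 at index 2, swap -> [11, 12, 19, 24, 26]


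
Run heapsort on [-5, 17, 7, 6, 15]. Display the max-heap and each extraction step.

Build heap: [17, 15, 7, 6, -5]
Extract 17: [15, 6, 7, -5, 17]
Extract 15: [7, 6, -5, 15, 17]
Extract 7: [6, -5, 7, 15, 17]
Extract 6: [-5, 6, 7, 15, 17]


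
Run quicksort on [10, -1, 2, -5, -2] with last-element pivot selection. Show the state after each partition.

Partition 1: pivot=-2 at index 1 -> [-5, -2, 2, 10, -1]
Partition 2: pivot=-1 at index 2 -> [-5, -2, -1, 10, 2]
Partition 3: pivot=2 at index 3 -> [-5, -2, -1, 2, 10]


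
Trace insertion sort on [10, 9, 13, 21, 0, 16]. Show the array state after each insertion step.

First element 10 is already 'sorted'
Insert 9: shifted 1 elements -> [9, 10, 13, 21, 0, 16]
Insert 13: shifted 0 elements -> [9, 10, 13, 21, 0, 16]
Insert 21: shifted 0 elements -> [9, 10, 13, 21, 0, 16]
Insert 0: shifted 4 elements -> [0, 9, 10, 13, 21, 16]
Insert 16: shifted 1 elements -> [0, 9, 10, 13, 16, 21]


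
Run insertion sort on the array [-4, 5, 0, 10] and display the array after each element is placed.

First element -4 is already 'sorted'
Insert 5: shifted 0 elements -> [-4, 5, 0, 10]
Insert 0: shifted 1 elements -> [-4, 0, 5, 10]
Insert 10: shifted 0 elements -> [-4, 0, 5, 10]


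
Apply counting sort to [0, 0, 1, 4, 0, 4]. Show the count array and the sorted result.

Count array: [3, 1, 0, 0, 2]
(count[i] = number of elements equal to i)
Cumulative count: [3, 4, 4, 4, 6]
Sorted: [0, 0, 0, 1, 4, 4]


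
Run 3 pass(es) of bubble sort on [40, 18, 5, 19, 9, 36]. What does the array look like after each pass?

After pass 1: [18, 5, 19, 9, 36, 40] (5 swaps)
After pass 2: [5, 18, 9, 19, 36, 40] (2 swaps)
After pass 3: [5, 9, 18, 19, 36, 40] (1 swaps)
Total swaps: 8


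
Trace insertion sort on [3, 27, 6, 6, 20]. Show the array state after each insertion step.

First element 3 is already 'sorted'
Insert 27: shifted 0 elements -> [3, 27, 6, 6, 20]
Insert 6: shifted 1 elements -> [3, 6, 27, 6, 20]
Insert 6: shifted 1 elements -> [3, 6, 6, 27, 20]
Insert 20: shifted 1 elements -> [3, 6, 6, 20, 27]


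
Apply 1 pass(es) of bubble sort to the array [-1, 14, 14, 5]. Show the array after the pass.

After pass 1: [-1, 14, 5, 14] (1 swaps)
Total swaps: 1


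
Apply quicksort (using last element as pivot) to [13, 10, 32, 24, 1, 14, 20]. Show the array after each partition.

Partition 1: pivot=20 at index 4 -> [13, 10, 1, 14, 20, 24, 32]
Partition 2: pivot=14 at index 3 -> [13, 10, 1, 14, 20, 24, 32]
Partition 3: pivot=1 at index 0 -> [1, 10, 13, 14, 20, 24, 32]
Partition 4: pivot=13 at index 2 -> [1, 10, 13, 14, 20, 24, 32]
Partition 5: pivot=32 at index 6 -> [1, 10, 13, 14, 20, 24, 32]


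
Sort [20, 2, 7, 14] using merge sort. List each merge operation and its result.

Divide and conquer:
  Merge [20] + [2] -> [2, 20]
  Merge [7] + [14] -> [7, 14]
  Merge [2, 20] + [7, 14] -> [2, 7, 14, 20]


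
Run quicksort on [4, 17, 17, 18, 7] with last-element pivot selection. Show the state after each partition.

Partition 1: pivot=7 at index 1 -> [4, 7, 17, 18, 17]
Partition 2: pivot=17 at index 3 -> [4, 7, 17, 17, 18]


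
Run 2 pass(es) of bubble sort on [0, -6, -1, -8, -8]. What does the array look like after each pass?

After pass 1: [-6, -1, -8, -8, 0] (4 swaps)
After pass 2: [-6, -8, -8, -1, 0] (2 swaps)
Total swaps: 6


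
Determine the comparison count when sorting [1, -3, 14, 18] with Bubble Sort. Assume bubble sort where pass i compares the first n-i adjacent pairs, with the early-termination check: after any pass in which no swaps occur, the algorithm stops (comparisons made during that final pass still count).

Pass 1: compare adjacent pairs (0,1)..(2,3) = 3 comparison(s), 1 swap(s) -> [-3, 1, 14, 18]
Pass 2: compare adjacent pairs (0,1)..(1,2) = 2 comparison(s), 0 swap(s) -> [-3, 1, 14, 18]
No swaps in this pass, so bubble sort stops here.
Total comparisons: 3 + 2 = 5


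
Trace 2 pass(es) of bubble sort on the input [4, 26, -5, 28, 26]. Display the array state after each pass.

After pass 1: [4, -5, 26, 26, 28] (2 swaps)
After pass 2: [-5, 4, 26, 26, 28] (1 swaps)
Total swaps: 3


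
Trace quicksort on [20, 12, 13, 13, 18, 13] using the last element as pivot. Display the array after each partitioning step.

Partition 1: pivot=13 at index 3 -> [12, 13, 13, 13, 18, 20]
Partition 2: pivot=13 at index 2 -> [12, 13, 13, 13, 18, 20]
Partition 3: pivot=13 at index 1 -> [12, 13, 13, 13, 18, 20]
Partition 4: pivot=20 at index 5 -> [12, 13, 13, 13, 18, 20]


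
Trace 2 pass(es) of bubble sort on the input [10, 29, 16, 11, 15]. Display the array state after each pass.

After pass 1: [10, 16, 11, 15, 29] (3 swaps)
After pass 2: [10, 11, 15, 16, 29] (2 swaps)
Total swaps: 5


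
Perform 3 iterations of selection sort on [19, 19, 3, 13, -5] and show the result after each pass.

Pass 1: Select minimum -5 at index 4, swap -> [-5, 19, 3, 13, 19]
Pass 2: Select minimum 3 at index 2, swap -> [-5, 3, 19, 13, 19]
Pass 3: Select minimum 13 at index 3, swap -> [-5, 3, 13, 19, 19]


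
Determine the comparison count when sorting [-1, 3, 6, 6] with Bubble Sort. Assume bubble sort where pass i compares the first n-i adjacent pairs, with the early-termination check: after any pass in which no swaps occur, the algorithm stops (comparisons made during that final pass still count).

Pass 1: compare adjacent pairs (0,1)..(2,3) = 3 comparison(s), 0 swap(s) -> [-1, 3, 6, 6]
No swaps in this pass, so bubble sort stops here.
Total comparisons: 3 = 3


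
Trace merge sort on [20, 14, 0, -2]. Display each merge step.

Divide and conquer:
  Merge [20] + [14] -> [14, 20]
  Merge [0] + [-2] -> [-2, 0]
  Merge [14, 20] + [-2, 0] -> [-2, 0, 14, 20]


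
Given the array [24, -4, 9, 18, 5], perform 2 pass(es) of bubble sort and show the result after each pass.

After pass 1: [-4, 9, 18, 5, 24] (4 swaps)
After pass 2: [-4, 9, 5, 18, 24] (1 swaps)
Total swaps: 5


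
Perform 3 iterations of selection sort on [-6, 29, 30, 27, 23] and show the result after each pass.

Pass 1: Select minimum -6 at index 0, swap -> [-6, 29, 30, 27, 23]
Pass 2: Select minimum 23 at index 4, swap -> [-6, 23, 30, 27, 29]
Pass 3: Select minimum 27 at index 3, swap -> [-6, 23, 27, 30, 29]
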